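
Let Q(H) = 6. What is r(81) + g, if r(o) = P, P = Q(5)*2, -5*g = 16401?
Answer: -16341/5 ≈ -3268.2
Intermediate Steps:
g = -16401/5 (g = -⅕*16401 = -16401/5 ≈ -3280.2)
P = 12 (P = 6*2 = 12)
r(o) = 12
r(81) + g = 12 - 16401/5 = -16341/5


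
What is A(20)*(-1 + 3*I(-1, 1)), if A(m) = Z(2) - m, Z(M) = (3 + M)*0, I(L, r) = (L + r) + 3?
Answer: -160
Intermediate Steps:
I(L, r) = 3 + L + r
Z(M) = 0
A(m) = -m (A(m) = 0 - m = -m)
A(20)*(-1 + 3*I(-1, 1)) = (-1*20)*(-1 + 3*(3 - 1 + 1)) = -20*(-1 + 3*3) = -20*(-1 + 9) = -20*8 = -160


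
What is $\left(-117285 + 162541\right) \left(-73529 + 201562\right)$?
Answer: $5794261448$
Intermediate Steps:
$\left(-117285 + 162541\right) \left(-73529 + 201562\right) = 45256 \cdot 128033 = 5794261448$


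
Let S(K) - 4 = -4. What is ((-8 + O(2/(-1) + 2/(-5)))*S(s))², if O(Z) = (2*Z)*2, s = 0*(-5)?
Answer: 0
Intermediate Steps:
s = 0
S(K) = 0 (S(K) = 4 - 4 = 0)
O(Z) = 4*Z
((-8 + O(2/(-1) + 2/(-5)))*S(s))² = ((-8 + 4*(2/(-1) + 2/(-5)))*0)² = ((-8 + 4*(2*(-1) + 2*(-⅕)))*0)² = ((-8 + 4*(-2 - ⅖))*0)² = ((-8 + 4*(-12/5))*0)² = ((-8 - 48/5)*0)² = (-88/5*0)² = 0² = 0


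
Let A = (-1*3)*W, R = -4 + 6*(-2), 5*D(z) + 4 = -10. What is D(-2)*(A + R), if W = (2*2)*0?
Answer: 224/5 ≈ 44.800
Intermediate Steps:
D(z) = -14/5 (D(z) = -⅘ + (⅕)*(-10) = -⅘ - 2 = -14/5)
W = 0 (W = 4*0 = 0)
R = -16 (R = -4 - 12 = -16)
A = 0 (A = -1*3*0 = -3*0 = 0)
D(-2)*(A + R) = -14*(0 - 16)/5 = -14/5*(-16) = 224/5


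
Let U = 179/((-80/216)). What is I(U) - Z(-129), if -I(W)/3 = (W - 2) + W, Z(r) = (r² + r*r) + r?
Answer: -151236/5 ≈ -30247.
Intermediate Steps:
Z(r) = r + 2*r² (Z(r) = (r² + r²) + r = 2*r² + r = r + 2*r²)
U = -4833/10 (U = 179/((-80*1/216)) = 179/(-10/27) = 179*(-27/10) = -4833/10 ≈ -483.30)
I(W) = 6 - 6*W (I(W) = -3*((W - 2) + W) = -3*((-2 + W) + W) = -3*(-2 + 2*W) = 6 - 6*W)
I(U) - Z(-129) = (6 - 6*(-4833/10)) - (-129)*(1 + 2*(-129)) = (6 + 14499/5) - (-129)*(1 - 258) = 14529/5 - (-129)*(-257) = 14529/5 - 1*33153 = 14529/5 - 33153 = -151236/5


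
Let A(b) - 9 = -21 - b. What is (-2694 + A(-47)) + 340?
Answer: -2319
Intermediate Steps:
A(b) = -12 - b (A(b) = 9 + (-21 - b) = -12 - b)
(-2694 + A(-47)) + 340 = (-2694 + (-12 - 1*(-47))) + 340 = (-2694 + (-12 + 47)) + 340 = (-2694 + 35) + 340 = -2659 + 340 = -2319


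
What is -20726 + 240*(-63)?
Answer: -35846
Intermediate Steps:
-20726 + 240*(-63) = -20726 - 15120 = -35846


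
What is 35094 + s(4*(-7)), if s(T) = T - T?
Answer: 35094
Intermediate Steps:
s(T) = 0
35094 + s(4*(-7)) = 35094 + 0 = 35094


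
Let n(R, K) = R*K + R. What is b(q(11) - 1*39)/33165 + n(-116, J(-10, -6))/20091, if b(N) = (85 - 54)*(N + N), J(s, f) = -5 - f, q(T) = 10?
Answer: -14605966/222106005 ≈ -0.065761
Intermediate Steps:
n(R, K) = R + K*R (n(R, K) = K*R + R = R + K*R)
b(N) = 62*N (b(N) = 31*(2*N) = 62*N)
b(q(11) - 1*39)/33165 + n(-116, J(-10, -6))/20091 = (62*(10 - 1*39))/33165 - 116*(1 + (-5 - 1*(-6)))/20091 = (62*(10 - 39))*(1/33165) - 116*(1 + (-5 + 6))*(1/20091) = (62*(-29))*(1/33165) - 116*(1 + 1)*(1/20091) = -1798*1/33165 - 116*2*(1/20091) = -1798/33165 - 232*1/20091 = -1798/33165 - 232/20091 = -14605966/222106005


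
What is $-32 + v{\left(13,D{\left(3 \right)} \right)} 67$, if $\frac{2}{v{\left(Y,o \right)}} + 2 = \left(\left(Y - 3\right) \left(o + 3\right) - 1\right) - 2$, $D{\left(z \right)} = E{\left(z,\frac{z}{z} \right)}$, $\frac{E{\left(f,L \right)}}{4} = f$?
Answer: $- \frac{4506}{145} \approx -31.076$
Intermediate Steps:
$E{\left(f,L \right)} = 4 f$
$D{\left(z \right)} = 4 z$
$v{\left(Y,o \right)} = \frac{2}{-5 + \left(-3 + Y\right) \left(3 + o\right)}$ ($v{\left(Y,o \right)} = \frac{2}{-2 + \left(\left(\left(Y - 3\right) \left(o + 3\right) - 1\right) - 2\right)} = \frac{2}{-2 + \left(\left(\left(-3 + Y\right) \left(3 + o\right) - 1\right) - 2\right)} = \frac{2}{-2 + \left(\left(-1 + \left(-3 + Y\right) \left(3 + o\right)\right) - 2\right)} = \frac{2}{-2 + \left(-3 + \left(-3 + Y\right) \left(3 + o\right)\right)} = \frac{2}{-5 + \left(-3 + Y\right) \left(3 + o\right)}$)
$-32 + v{\left(13,D{\left(3 \right)} \right)} 67 = -32 + \frac{2}{-14 - 3 \cdot 4 \cdot 3 + 3 \cdot 13 + 13 \cdot 4 \cdot 3} \cdot 67 = -32 + \frac{2}{-14 - 36 + 39 + 13 \cdot 12} \cdot 67 = -32 + \frac{2}{-14 - 36 + 39 + 156} \cdot 67 = -32 + \frac{2}{145} \cdot 67 = -32 + \frac{134}{145} = - \frac{4506}{145}$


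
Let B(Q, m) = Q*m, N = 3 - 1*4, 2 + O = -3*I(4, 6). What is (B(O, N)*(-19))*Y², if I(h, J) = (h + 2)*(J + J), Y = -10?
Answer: -414200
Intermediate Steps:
I(h, J) = 2*J*(2 + h) (I(h, J) = (2 + h)*(2*J) = 2*J*(2 + h))
O = -218 (O = -2 - 6*6*(2 + 4) = -2 - 6*6*6 = -2 - 3*72 = -2 - 216 = -218)
N = -1 (N = 3 - 4 = -1)
(B(O, N)*(-19))*Y² = (-218*(-1)*(-19))*(-10)² = (218*(-19))*100 = -4142*100 = -414200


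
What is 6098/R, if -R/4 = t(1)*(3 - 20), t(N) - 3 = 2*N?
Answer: 3049/170 ≈ 17.935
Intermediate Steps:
t(N) = 3 + 2*N
R = 340 (R = -4*(3 + 2*1)*(3 - 20) = -4*(3 + 2)*(-17) = -20*(-17) = -4*(-85) = 340)
6098/R = 6098/340 = 6098*(1/340) = 3049/170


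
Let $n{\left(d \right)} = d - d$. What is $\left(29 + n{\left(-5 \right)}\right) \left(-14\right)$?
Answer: $-406$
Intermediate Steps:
$n{\left(d \right)} = 0$
$\left(29 + n{\left(-5 \right)}\right) \left(-14\right) = \left(29 + 0\right) \left(-14\right) = 29 \left(-14\right) = -406$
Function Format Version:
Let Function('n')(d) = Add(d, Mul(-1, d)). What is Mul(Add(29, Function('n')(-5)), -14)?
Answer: -406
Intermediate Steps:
Function('n')(d) = 0
Mul(Add(29, Function('n')(-5)), -14) = Mul(Add(29, 0), -14) = Mul(29, -14) = -406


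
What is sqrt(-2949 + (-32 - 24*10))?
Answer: I*sqrt(3221) ≈ 56.754*I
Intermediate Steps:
sqrt(-2949 + (-32 - 24*10)) = sqrt(-2949 + (-32 - 240)) = sqrt(-2949 - 272) = sqrt(-3221) = I*sqrt(3221)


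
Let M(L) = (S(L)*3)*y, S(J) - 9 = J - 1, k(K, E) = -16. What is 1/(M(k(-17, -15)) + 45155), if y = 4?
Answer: 1/45059 ≈ 2.2193e-5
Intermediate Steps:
S(J) = 8 + J (S(J) = 9 + (J - 1) = 9 + (-1 + J) = 8 + J)
M(L) = 96 + 12*L (M(L) = ((8 + L)*3)*4 = (24 + 3*L)*4 = 96 + 12*L)
1/(M(k(-17, -15)) + 45155) = 1/((96 + 12*(-16)) + 45155) = 1/((96 - 192) + 45155) = 1/(-96 + 45155) = 1/45059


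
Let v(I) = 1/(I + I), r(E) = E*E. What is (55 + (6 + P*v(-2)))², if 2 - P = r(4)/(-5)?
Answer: 356409/100 ≈ 3564.1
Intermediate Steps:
r(E) = E²
v(I) = 1/(2*I)
P = 26/5 (P = 2 - 4²/(-5) = 2 - 16*(-1)/5 = 2 - 1*(-16/5) = 2 + 16/5 = 26/5 ≈ 5.2000)
(55 + (6 + P*v(-2)))² = (55 + (6 + 26*((½)/(-2))/5))² = (55 + (6 + 26*((½)*(-½))/5))² = (55 + (6 + (26/5)*(-¼)))² = (55 + (6 - 13/10))² = (55 + 47/10)² = (597/10)² = 356409/100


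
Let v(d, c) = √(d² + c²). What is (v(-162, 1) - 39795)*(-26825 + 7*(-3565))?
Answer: 2060585100 - 51780*√26245 ≈ 2.0522e+9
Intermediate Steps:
v(d, c) = √(c² + d²)
(v(-162, 1) - 39795)*(-26825 + 7*(-3565)) = (√(1² + (-162)²) - 39795)*(-26825 + 7*(-3565)) = (√(1 + 26244) - 39795)*(-26825 - 24955) = (√26245 - 39795)*(-51780) = (-39795 + √26245)*(-51780) = 2060585100 - 51780*√26245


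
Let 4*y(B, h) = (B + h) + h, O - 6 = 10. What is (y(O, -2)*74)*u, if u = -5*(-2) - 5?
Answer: 1110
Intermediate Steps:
O = 16 (O = 6 + 10 = 16)
u = 5 (u = 10 - 5 = 5)
y(B, h) = h/2 + B/4 (y(B, h) = ((B + h) + h)/4 = (B + 2*h)/4 = h/2 + B/4)
(y(O, -2)*74)*u = (((½)*(-2) + (¼)*16)*74)*5 = ((-1 + 4)*74)*5 = (3*74)*5 = 222*5 = 1110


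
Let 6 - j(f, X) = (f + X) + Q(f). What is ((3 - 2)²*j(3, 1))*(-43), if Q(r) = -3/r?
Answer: -129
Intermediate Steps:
j(f, X) = 6 - X - f + 3/f (j(f, X) = 6 - ((f + X) - 3/f) = 6 - ((X + f) - 3/f) = 6 - (X + f - 3/f) = 6 + (-X - f + 3/f) = 6 - X - f + 3/f)
((3 - 2)²*j(3, 1))*(-43) = ((3 - 2)²*(6 - 1*1 - 1*3 + 3/3))*(-43) = (1²*(6 - 1 - 3 + 3*(⅓)))*(-43) = (1*(6 - 1 - 3 + 1))*(-43) = (1*3)*(-43) = 3*(-43) = -129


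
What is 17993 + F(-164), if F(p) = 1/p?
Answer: 2950851/164 ≈ 17993.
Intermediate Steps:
17993 + F(-164) = 17993 + 1/(-164) = 17993 - 1/164 = 2950851/164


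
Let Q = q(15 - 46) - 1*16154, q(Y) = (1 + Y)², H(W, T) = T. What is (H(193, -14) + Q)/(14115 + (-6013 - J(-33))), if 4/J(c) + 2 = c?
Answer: -267190/141787 ≈ -1.8844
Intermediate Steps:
J(c) = 4/(-2 + c)
Q = -15254 (Q = (1 + (15 - 46))² - 1*16154 = (1 - 31)² - 16154 = (-30)² - 16154 = 900 - 16154 = -15254)
(H(193, -14) + Q)/(14115 + (-6013 - J(-33))) = (-14 - 15254)/(14115 + (-6013 - 4/(-2 - 33))) = -15268/(14115 + (-6013 - 4/(-35))) = -15268/(14115 + (-6013 - 4*(-1)/35)) = -15268/(14115 + (-6013 - 1*(-4/35))) = -15268/(14115 + (-6013 + 4/35)) = -15268/(14115 - 210451/35) = -15268/283574/35 = -15268*35/283574 = -267190/141787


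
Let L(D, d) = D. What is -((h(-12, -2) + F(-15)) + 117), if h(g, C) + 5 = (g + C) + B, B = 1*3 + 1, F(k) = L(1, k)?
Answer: -103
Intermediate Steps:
F(k) = 1
B = 4 (B = 3 + 1 = 4)
h(g, C) = -1 + C + g (h(g, C) = -5 + ((g + C) + 4) = -5 + ((C + g) + 4) = -5 + (4 + C + g) = -1 + C + g)
-((h(-12, -2) + F(-15)) + 117) = -(((-1 - 2 - 12) + 1) + 117) = -((-15 + 1) + 117) = -(-14 + 117) = -1*103 = -103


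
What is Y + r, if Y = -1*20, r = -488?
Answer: -508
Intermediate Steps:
Y = -20
Y + r = -20 - 488 = -508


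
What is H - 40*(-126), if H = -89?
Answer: 4951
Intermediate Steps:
H - 40*(-126) = -89 - 40*(-126) = -89 + 5040 = 4951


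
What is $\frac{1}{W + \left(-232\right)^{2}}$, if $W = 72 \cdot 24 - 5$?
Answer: $\frac{1}{55547} \approx 1.8003 \cdot 10^{-5}$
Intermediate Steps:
$W = 1723$ ($W = 1728 - 5 = 1723$)
$\frac{1}{W + \left(-232\right)^{2}} = \frac{1}{1723 + \left(-232\right)^{2}} = \frac{1}{1723 + 53824} = \frac{1}{55547}$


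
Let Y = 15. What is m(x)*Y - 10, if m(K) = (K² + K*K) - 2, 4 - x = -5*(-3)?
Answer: 3590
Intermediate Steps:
x = -11 (x = 4 - (-5)*(-3) = 4 - 1*15 = 4 - 15 = -11)
m(K) = -2 + 2*K² (m(K) = (K² + K²) - 2 = 2*K² - 2 = -2 + 2*K²)
m(x)*Y - 10 = (-2 + 2*(-11)²)*15 - 10 = (-2 + 2*121)*15 - 10 = (-2 + 242)*15 - 10 = 240*15 - 10 = 3600 - 10 = 3590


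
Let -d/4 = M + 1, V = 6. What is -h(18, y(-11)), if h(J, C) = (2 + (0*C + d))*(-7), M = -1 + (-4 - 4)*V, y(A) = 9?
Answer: 1358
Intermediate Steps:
M = -49 (M = -1 + (-4 - 4)*6 = -1 - 8*6 = -1 - 48 = -49)
d = 192 (d = -4*(-49 + 1) = -4*(-48) = 192)
h(J, C) = -1358 (h(J, C) = (2 + (0*C + 192))*(-7) = (2 + (0 + 192))*(-7) = (2 + 192)*(-7) = 194*(-7) = -1358)
-h(18, y(-11)) = -1*(-1358) = 1358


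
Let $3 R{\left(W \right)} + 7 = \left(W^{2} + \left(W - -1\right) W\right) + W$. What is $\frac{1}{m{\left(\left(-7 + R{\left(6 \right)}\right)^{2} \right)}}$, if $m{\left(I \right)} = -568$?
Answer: $- \frac{1}{568} \approx -0.0017606$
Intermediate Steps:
$R{\left(W \right)} = - \frac{7}{3} + \frac{W}{3} + \frac{W^{2}}{3} + \frac{W \left(1 + W\right)}{3}$ ($R{\left(W \right)} = - \frac{7}{3} + \frac{\left(W^{2} + \left(W - -1\right) W\right) + W}{3} = - \frac{7}{3} + \frac{\left(W^{2} + \left(W + 1\right) W\right) + W}{3} = - \frac{7}{3} + \frac{\left(W^{2} + \left(1 + W\right) W\right) + W}{3} = - \frac{7}{3} + \frac{\left(W^{2} + W \left(1 + W\right)\right) + W}{3} = - \frac{7}{3} + \frac{W + W^{2} + W \left(1 + W\right)}{3} = - \frac{7}{3} + \left(\frac{W}{3} + \frac{W^{2}}{3} + \frac{W \left(1 + W\right)}{3}\right) = - \frac{7}{3} + \frac{W}{3} + \frac{W^{2}}{3} + \frac{W \left(1 + W\right)}{3}$)
$\frac{1}{m{\left(\left(-7 + R{\left(6 \right)}\right)^{2} \right)}} = \frac{1}{-568} = - \frac{1}{568}$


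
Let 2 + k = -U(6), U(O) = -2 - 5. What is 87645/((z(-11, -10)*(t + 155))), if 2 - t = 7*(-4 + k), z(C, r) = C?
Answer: -5843/110 ≈ -53.118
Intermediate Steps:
U(O) = -7
k = 5 (k = -2 - 1*(-7) = -2 + 7 = 5)
t = -5 (t = 2 - 7*(-4 + 5) = 2 - 7 = -5)
87645/((z(-11, -10)*(t + 155))) = 87645/((-11*(-5 + 155))) = 87645/((-11*150)) = 87645/(-1650) = 87645*(-1/1650) = -5843/110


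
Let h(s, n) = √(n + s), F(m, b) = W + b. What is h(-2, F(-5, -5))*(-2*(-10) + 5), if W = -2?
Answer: 75*I ≈ 75.0*I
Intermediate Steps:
F(m, b) = -2 + b
h(-2, F(-5, -5))*(-2*(-10) + 5) = √((-2 - 5) - 2)*(-2*(-10) + 5) = √(-7 - 2)*(20 + 5) = √(-9)*25 = (3*I)*25 = 75*I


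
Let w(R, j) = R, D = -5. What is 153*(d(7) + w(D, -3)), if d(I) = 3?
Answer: -306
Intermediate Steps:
153*(d(7) + w(D, -3)) = 153*(3 - 5) = 153*(-2) = -306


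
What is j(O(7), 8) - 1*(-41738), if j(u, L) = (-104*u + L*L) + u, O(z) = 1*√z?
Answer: 41802 - 103*√7 ≈ 41530.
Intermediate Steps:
O(z) = √z
j(u, L) = L² - 103*u (j(u, L) = (-104*u + L²) + u = (L² - 104*u) + u = L² - 103*u)
j(O(7), 8) - 1*(-41738) = (8² - 103*√7) - 1*(-41738) = (64 - 103*√7) + 41738 = 41802 - 103*√7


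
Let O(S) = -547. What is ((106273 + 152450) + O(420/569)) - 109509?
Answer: 148667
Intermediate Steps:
((106273 + 152450) + O(420/569)) - 109509 = ((106273 + 152450) - 547) - 109509 = (258723 - 547) - 109509 = 258176 - 109509 = 148667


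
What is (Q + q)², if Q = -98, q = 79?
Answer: 361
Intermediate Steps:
(Q + q)² = (-98 + 79)² = (-19)² = 361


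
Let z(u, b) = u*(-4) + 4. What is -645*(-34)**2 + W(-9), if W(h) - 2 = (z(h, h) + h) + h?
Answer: -745596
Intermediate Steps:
z(u, b) = 4 - 4*u (z(u, b) = -4*u + 4 = 4 - 4*u)
W(h) = 6 - 2*h (W(h) = 2 + (((4 - 4*h) + h) + h) = 2 + ((4 - 3*h) + h) = 2 + (4 - 2*h) = 6 - 2*h)
-645*(-34)**2 + W(-9) = -645*(-34)**2 + (6 - 2*(-9)) = -645*1156 + (6 + 18) = -745620 + 24 = -745596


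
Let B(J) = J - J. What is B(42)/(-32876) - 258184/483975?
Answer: -258184/483975 ≈ -0.53347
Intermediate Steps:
B(J) = 0
B(42)/(-32876) - 258184/483975 = 0/(-32876) - 258184/483975 = 0*(-1/32876) - 258184*1/483975 = 0 - 258184/483975 = -258184/483975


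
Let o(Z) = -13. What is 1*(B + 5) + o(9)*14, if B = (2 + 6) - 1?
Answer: -170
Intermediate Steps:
B = 7 (B = 8 - 1 = 7)
1*(B + 5) + o(9)*14 = 1*(7 + 5) - 13*14 = 1*12 - 182 = 12 - 182 = -170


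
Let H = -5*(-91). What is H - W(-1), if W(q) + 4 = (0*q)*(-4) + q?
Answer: 460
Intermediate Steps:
W(q) = -4 + q (W(q) = -4 + ((0*q)*(-4) + q) = -4 + (0*(-4) + q) = -4 + (0 + q) = -4 + q)
H = 455
H - W(-1) = 455 - (-4 - 1) = 455 - 1*(-5) = 455 + 5 = 460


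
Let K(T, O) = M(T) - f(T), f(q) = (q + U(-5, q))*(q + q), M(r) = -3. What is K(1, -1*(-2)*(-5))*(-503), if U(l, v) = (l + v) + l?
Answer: -6539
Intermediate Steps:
U(l, v) = v + 2*l
f(q) = 2*q*(-10 + 2*q) (f(q) = (q + (q + 2*(-5)))*(q + q) = (q + (q - 10))*(2*q) = (q + (-10 + q))*(2*q) = (-10 + 2*q)*(2*q) = 2*q*(-10 + 2*q))
K(T, O) = -3 - 4*T*(-5 + T)
K(1, -1*(-2)*(-5))*(-503) = (-3 - 4*1*(-5 + 1))*(-503) = (-3 - 4*1*(-4))*(-503) = (-3 + 16)*(-503) = 13*(-503) = -6539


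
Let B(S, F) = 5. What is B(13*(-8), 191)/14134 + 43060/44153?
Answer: 608830805/624058502 ≈ 0.97560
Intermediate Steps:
B(13*(-8), 191)/14134 + 43060/44153 = 5/14134 + 43060/44153 = 608830805/624058502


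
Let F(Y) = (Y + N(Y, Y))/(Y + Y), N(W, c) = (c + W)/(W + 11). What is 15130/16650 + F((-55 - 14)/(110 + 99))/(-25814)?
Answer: 870939734/958460913 ≈ 0.90869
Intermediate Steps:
N(W, c) = (W + c)/(11 + W)
F(Y) = (Y + 2*Y/(11 + Y))/(2*Y) (F(Y) = (Y + (Y + Y)/(11 + Y))/(Y + Y) = (Y + (2*Y)/(11 + Y))/((2*Y)) = (Y + 2*Y/(11 + Y))*(1/(2*Y)) = (Y + 2*Y/(11 + Y))/(2*Y))
15130/16650 + F((-55 - 14)/(110 + 99))/(-25814) = 15130/16650 + ((13 + (-55 - 14)/(110 + 99))/(2*(11 + (-55 - 14)/(110 + 99))))/(-25814) = 15130*(1/16650) + ((13 - 69/209)/(2*(11 - 69/209)))*(-1/25814) = 1513/1665 + ((13 - 69*1/209)/(2*(11 - 69*1/209)))*(-1/25814) = 1513/1665 + ((13 - 69/209)/(2*(11 - 69/209)))*(-1/25814) = 1513/1665 + ((½)*(2648/209)/(2230/209))*(-1/25814) = 1513/1665 + ((½)*(209/2230)*(2648/209))*(-1/25814) = 1513/1665 + (662/1115)*(-1/25814) = 1513/1665 - 331/14391305 = 870939734/958460913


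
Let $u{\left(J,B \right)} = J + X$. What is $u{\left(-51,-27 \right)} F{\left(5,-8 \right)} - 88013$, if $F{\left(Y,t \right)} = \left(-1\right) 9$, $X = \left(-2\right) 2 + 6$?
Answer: $-87572$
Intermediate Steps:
$X = 2$ ($X = -4 + 6 = 2$)
$F{\left(Y,t \right)} = -9$
$u{\left(J,B \right)} = 2 + J$ ($u{\left(J,B \right)} = J + 2 = 2 + J$)
$u{\left(-51,-27 \right)} F{\left(5,-8 \right)} - 88013 = \left(2 - 51\right) \left(-9\right) - 88013 = \left(-49\right) \left(-9\right) - 88013 = 441 - 88013 = -87572$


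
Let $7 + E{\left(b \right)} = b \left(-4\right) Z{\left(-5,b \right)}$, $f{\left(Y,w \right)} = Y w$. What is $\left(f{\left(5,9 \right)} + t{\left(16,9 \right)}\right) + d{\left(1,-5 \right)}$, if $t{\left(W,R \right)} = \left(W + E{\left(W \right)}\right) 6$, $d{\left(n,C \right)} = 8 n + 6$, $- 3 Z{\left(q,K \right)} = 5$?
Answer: $753$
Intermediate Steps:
$Z{\left(q,K \right)} = - \frac{5}{3}$ ($Z{\left(q,K \right)} = \left(- \frac{1}{3}\right) 5 = - \frac{5}{3}$)
$d{\left(n,C \right)} = 6 + 8 n$
$E{\left(b \right)} = -7 + \frac{20 b}{3}$ ($E{\left(b \right)} = -7 + b \left(-4\right) \left(- \frac{5}{3}\right) = -7 + - 4 b \left(- \frac{5}{3}\right) = -7 + \frac{20 b}{3}$)
$t{\left(W,R \right)} = -42 + 46 W$ ($t{\left(W,R \right)} = \left(W + \left(-7 + \frac{20 W}{3}\right)\right) 6 = \left(-7 + \frac{23 W}{3}\right) 6 = -42 + 46 W$)
$\left(f{\left(5,9 \right)} + t{\left(16,9 \right)}\right) + d{\left(1,-5 \right)} = \left(5 \cdot 9 + \left(-42 + 46 \cdot 16\right)\right) + \left(6 + 8 \cdot 1\right) = \left(45 + \left(-42 + 736\right)\right) + \left(6 + 8\right) = \left(45 + 694\right) + 14 = 739 + 14 = 753$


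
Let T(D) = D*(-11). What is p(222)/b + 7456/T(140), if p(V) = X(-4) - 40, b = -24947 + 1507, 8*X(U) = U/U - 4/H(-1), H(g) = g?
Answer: -69883201/14439040 ≈ -4.8399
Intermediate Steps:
X(U) = 5/8 (X(U) = (U/U - 4/(-1))/8 = (1 - 4*(-1))/8 = (1 + 4)/8 = (⅛)*5 = 5/8)
b = -23440
p(V) = -315/8 (p(V) = 5/8 - 40 = -315/8)
T(D) = -11*D
p(222)/b + 7456/T(140) = -315/8/(-23440) + 7456/((-11*140)) = -315/8*(-1/23440) + 7456/(-1540) = 63/37504 + 7456*(-1/1540) = 63/37504 - 1864/385 = -69883201/14439040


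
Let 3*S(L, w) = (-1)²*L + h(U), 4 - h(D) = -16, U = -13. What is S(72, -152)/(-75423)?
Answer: -92/226269 ≈ -0.00040660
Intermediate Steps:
h(D) = 20 (h(D) = 4 - 1*(-16) = 4 + 16 = 20)
S(L, w) = 20/3 + L/3 (S(L, w) = ((-1)²*L + 20)/3 = (1*L + 20)/3 = (L + 20)/3 = (20 + L)/3 = 20/3 + L/3)
S(72, -152)/(-75423) = (20/3 + (⅓)*72)/(-75423) = (20/3 + 24)*(-1/75423) = (92/3)*(-1/75423) = -92/226269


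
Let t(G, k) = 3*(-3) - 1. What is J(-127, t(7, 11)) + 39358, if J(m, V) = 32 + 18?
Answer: 39408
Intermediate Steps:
t(G, k) = -10 (t(G, k) = -9 - 1 = -10)
J(m, V) = 50
J(-127, t(7, 11)) + 39358 = 50 + 39358 = 39408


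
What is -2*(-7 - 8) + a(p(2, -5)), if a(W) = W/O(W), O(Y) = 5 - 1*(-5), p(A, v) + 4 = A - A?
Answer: 148/5 ≈ 29.600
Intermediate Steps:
p(A, v) = -4 (p(A, v) = -4 + (A - A) = -4 + 0 = -4)
O(Y) = 10 (O(Y) = 5 + 5 = 10)
a(W) = W/10
-2*(-7 - 8) + a(p(2, -5)) = -2*(-7 - 8) + (⅒)*(-4) = -2*(-15) - ⅖ = 30 - ⅖ = 148/5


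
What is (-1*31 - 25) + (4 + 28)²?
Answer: 968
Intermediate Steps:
(-1*31 - 25) + (4 + 28)² = (-31 - 25) + 32² = -56 + 1024 = 968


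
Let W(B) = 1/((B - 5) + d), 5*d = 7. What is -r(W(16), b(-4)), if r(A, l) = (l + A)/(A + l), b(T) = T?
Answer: -1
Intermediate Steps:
d = 7/5 (d = (⅕)*7 = 7/5 ≈ 1.4000)
W(B) = 1/(-18/5 + B) (W(B) = 1/((B - 5) + 7/5) = 1/((-5 + B) + 7/5) = 1/(-18/5 + B))
r(A, l) = 1 (r(A, l) = (A + l)/(A + l) = 1)
-r(W(16), b(-4)) = -1*1 = -1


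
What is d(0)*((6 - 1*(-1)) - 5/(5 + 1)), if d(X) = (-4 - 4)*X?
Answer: 0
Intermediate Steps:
d(X) = -8*X
d(0)*((6 - 1*(-1)) - 5/(5 + 1)) = (-8*0)*((6 - 1*(-1)) - 5/(5 + 1)) = 0*((6 + 1) - 5/6) = 0*(7 + (⅙)*(-5)) = 0*(7 - ⅚) = 0*(37/6) = 0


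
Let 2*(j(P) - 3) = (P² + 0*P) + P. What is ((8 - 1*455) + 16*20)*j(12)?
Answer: -10287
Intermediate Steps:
j(P) = 3 + P/2 + P²/2 (j(P) = 3 + ((P² + 0*P) + P)/2 = 3 + ((P² + 0) + P)/2 = 3 + (P² + P)/2 = 3 + (P + P²)/2 = 3 + (P/2 + P²/2) = 3 + P/2 + P²/2)
((8 - 1*455) + 16*20)*j(12) = ((8 - 1*455) + 16*20)*(3 + (½)*12 + (½)*12²) = ((8 - 455) + 320)*(3 + 6 + (½)*144) = (-447 + 320)*(3 + 6 + 72) = -127*81 = -10287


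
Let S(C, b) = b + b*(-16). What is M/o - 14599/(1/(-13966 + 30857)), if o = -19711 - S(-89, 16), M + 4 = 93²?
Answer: -4801387174584/19471 ≈ -2.4659e+8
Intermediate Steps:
S(C, b) = -15*b (S(C, b) = b - 16*b = -15*b)
M = 8645 (M = -4 + 93² = -4 + 8649 = 8645)
o = -19471 (o = -19711 - (-15)*16 = -19711 - 1*(-240) = -19711 + 240 = -19471)
M/o - 14599/(1/(-13966 + 30857)) = 8645/(-19471) - 14599/(1/(-13966 + 30857)) = 8645*(-1/19471) - 14599/(1/16891) = -8645/19471 - 14599/1/16891 = -8645/19471 - 14599*16891 = -8645/19471 - 246591709 = -4801387174584/19471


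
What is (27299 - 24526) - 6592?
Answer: -3819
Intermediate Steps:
(27299 - 24526) - 6592 = 2773 - 6592 = -3819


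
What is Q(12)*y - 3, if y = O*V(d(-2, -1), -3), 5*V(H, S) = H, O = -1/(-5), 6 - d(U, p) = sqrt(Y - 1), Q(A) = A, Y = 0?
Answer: -3/25 - 12*I/25 ≈ -0.12 - 0.48*I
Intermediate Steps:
d(U, p) = 6 - I (d(U, p) = 6 - sqrt(0 - 1) = 6 - sqrt(-1) = 6 - I)
O = 1/5 (O = -1*(-1/5) = 1/5 ≈ 0.20000)
V(H, S) = H/5
y = 6/25 - I/25 (y = ((6 - I)/5)/5 = (6/5 - I/5)/5 = 6/25 - I/25 ≈ 0.24 - 0.04*I)
Q(12)*y - 3 = 12*(6/25 - I/25) - 3 = (72/25 - 12*I/25) - 3 = -3/25 - 12*I/25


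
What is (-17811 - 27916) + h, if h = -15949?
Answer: -61676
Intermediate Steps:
(-17811 - 27916) + h = (-17811 - 27916) - 15949 = -45727 - 15949 = -61676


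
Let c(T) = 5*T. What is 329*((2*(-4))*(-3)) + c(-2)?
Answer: 7886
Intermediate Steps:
329*((2*(-4))*(-3)) + c(-2) = 329*((2*(-4))*(-3)) + 5*(-2) = 329*(-8*(-3)) - 10 = 329*24 - 10 = 7896 - 10 = 7886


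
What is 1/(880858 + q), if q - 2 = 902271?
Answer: 1/1783131 ≈ 5.6081e-7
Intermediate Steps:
q = 902273 (q = 2 + 902271 = 902273)
1/(880858 + q) = 1/(880858 + 902273) = 1/1783131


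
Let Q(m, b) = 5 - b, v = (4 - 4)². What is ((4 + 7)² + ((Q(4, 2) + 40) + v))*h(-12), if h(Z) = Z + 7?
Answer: -820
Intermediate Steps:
v = 0 (v = 0² = 0)
h(Z) = 7 + Z
((4 + 7)² + ((Q(4, 2) + 40) + v))*h(-12) = ((4 + 7)² + (((5 - 1*2) + 40) + 0))*(7 - 12) = (11² + (((5 - 2) + 40) + 0))*(-5) = (121 + ((3 + 40) + 0))*(-5) = (121 + (43 + 0))*(-5) = (121 + 43)*(-5) = 164*(-5) = -820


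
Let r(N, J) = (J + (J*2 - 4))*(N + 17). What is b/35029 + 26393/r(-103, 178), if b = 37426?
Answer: 781356683/1596621820 ≈ 0.48938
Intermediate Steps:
r(N, J) = (-4 + 3*J)*(17 + N) (r(N, J) = (J + (2*J - 4))*(17 + N) = (J + (-4 + 2*J))*(17 + N) = (-4 + 3*J)*(17 + N))
b/35029 + 26393/r(-103, 178) = 37426/35029 + 26393/(-68 - 4*(-103) + 51*178 + 3*178*(-103)) = 37426*(1/35029) + 26393/(-68 + 412 + 9078 - 55002) = 37426/35029 + 26393/(-45580) = 37426/35029 + 26393*(-1/45580) = 37426/35029 - 26393/45580 = 781356683/1596621820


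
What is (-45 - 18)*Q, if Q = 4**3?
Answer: -4032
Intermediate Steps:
Q = 64
(-45 - 18)*Q = (-45 - 18)*64 = -63*64 = -4032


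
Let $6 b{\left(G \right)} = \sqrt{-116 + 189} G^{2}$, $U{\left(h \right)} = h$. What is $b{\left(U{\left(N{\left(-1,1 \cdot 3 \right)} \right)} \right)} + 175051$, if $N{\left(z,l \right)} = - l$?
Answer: $175051 + \frac{3 \sqrt{73}}{2} \approx 1.7506 \cdot 10^{5}$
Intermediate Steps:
$b{\left(G \right)} = \frac{\sqrt{73} G^{2}}{6}$ ($b{\left(G \right)} = \frac{\sqrt{-116 + 189} G^{2}}{6} = \frac{\sqrt{73} G^{2}}{6}$)
$b{\left(U{\left(N{\left(-1,1 \cdot 3 \right)} \right)} \right)} + 175051 = \frac{\sqrt{73} \left(- 1 \cdot 3\right)^{2}}{6} + 175051 = \frac{\sqrt{73} \left(\left(-1\right) 3\right)^{2}}{6} + 175051 = \frac{\sqrt{73} \left(-3\right)^{2}}{6} + 175051 = \frac{1}{6} \sqrt{73} \cdot 9 + 175051 = \frac{3 \sqrt{73}}{2} + 175051 = 175051 + \frac{3 \sqrt{73}}{2}$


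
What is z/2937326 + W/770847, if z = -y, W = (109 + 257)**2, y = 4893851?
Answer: -160901805721/107820425482 ≈ -1.4923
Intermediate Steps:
W = 133956 (W = 366**2 = 133956)
z = -4893851 (z = -1*4893851 = -4893851)
z/2937326 + W/770847 = -4893851/2937326 + 133956/770847 = -4893851*1/2937326 + 133956*(1/770847) = -4893851/2937326 + 44652/256949 = -160901805721/107820425482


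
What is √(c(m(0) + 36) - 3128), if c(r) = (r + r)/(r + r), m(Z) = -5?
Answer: I*√3127 ≈ 55.92*I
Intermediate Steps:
c(r) = 1 (c(r) = (2*r)/((2*r)) = (2*r)*(1/(2*r)) = 1)
√(c(m(0) + 36) - 3128) = √(1 - 3128) = √(-3127) = I*√3127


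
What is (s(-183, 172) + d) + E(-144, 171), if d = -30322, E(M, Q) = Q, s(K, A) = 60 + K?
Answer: -30274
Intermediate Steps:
(s(-183, 172) + d) + E(-144, 171) = ((60 - 183) - 30322) + 171 = (-123 - 30322) + 171 = -30445 + 171 = -30274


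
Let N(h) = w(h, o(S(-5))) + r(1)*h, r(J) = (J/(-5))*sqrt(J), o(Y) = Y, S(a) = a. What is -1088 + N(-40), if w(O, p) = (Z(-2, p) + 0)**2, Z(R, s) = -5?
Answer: -1055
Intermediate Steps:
r(J) = -J**(3/2)/5 (r(J) = (J*(-1/5))*sqrt(J) = (-J/5)*sqrt(J) = -J**(3/2)/5)
w(O, p) = 25 (w(O, p) = (-5 + 0)**2 = (-5)**2 = 25)
N(h) = 25 - h/5 (N(h) = 25 + (-1**(3/2)/5)*h = 25 + (-1/5*1)*h = 25 - h/5)
-1088 + N(-40) = -1088 + (25 - 1/5*(-40)) = -1088 + (25 + 8) = -1088 + 33 = -1055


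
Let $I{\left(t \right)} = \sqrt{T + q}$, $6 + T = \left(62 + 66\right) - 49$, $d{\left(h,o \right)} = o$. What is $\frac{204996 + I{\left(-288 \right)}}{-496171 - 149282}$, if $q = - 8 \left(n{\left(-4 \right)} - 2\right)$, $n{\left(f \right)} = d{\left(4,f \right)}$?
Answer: $- \frac{205007}{645453} \approx -0.31762$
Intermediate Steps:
$n{\left(f \right)} = f$
$T = 73$ ($T = -6 + \left(\left(62 + 66\right) - 49\right) = -6 + \left(128 - 49\right) = -6 + 79 = 73$)
$q = 48$ ($q = - 8 \left(-4 - 2\right) = \left(-8\right) \left(-6\right) = 48$)
$I{\left(t \right)} = 11$ ($I{\left(t \right)} = \sqrt{73 + 48} = \sqrt{121} = 11$)
$\frac{204996 + I{\left(-288 \right)}}{-496171 - 149282} = \frac{204996 + 11}{-496171 - 149282} = \frac{205007}{-645453} = 205007 \left(- \frac{1}{645453}\right) = - \frac{205007}{645453}$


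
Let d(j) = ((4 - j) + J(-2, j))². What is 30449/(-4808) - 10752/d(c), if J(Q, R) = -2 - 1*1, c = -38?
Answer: -32669515/2437656 ≈ -13.402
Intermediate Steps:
J(Q, R) = -3 (J(Q, R) = -2 - 1 = -3)
d(j) = (1 - j)² (d(j) = ((4 - j) - 3)² = (1 - j)²)
30449/(-4808) - 10752/d(c) = 30449/(-4808) - 10752/(-1 - 38)² = 30449*(-1/4808) - 10752/((-39)²) = -30449/4808 - 10752/1521 = -30449/4808 - 10752*1/1521 = -30449/4808 - 3584/507 = -32669515/2437656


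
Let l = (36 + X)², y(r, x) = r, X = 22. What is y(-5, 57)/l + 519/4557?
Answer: 574377/5109916 ≈ 0.11240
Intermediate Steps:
l = 3364 (l = (36 + 22)² = 58² = 3364)
y(-5, 57)/l + 519/4557 = -5/3364 + 519/4557 = -5*1/3364 + 519*(1/4557) = -5/3364 + 173/1519 = 574377/5109916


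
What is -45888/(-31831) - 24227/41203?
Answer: 1119553627/1311532693 ≈ 0.85362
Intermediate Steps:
-45888/(-31831) - 24227/41203 = -45888*(-1/31831) - 24227*1/41203 = 45888/31831 - 24227/41203 = 1119553627/1311532693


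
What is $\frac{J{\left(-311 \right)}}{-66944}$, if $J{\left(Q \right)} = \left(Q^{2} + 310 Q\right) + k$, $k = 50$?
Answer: $- \frac{361}{66944} \approx -0.0053926$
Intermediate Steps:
$J{\left(Q \right)} = 50 + Q^{2} + 310 Q$ ($J{\left(Q \right)} = \left(Q^{2} + 310 Q\right) + 50 = 50 + Q^{2} + 310 Q$)
$\frac{J{\left(-311 \right)}}{-66944} = \frac{50 + \left(-311\right)^{2} + 310 \left(-311\right)}{-66944} = \left(50 + 96721 - 96410\right) \left(- \frac{1}{66944}\right) = 361 \left(- \frac{1}{66944}\right) = - \frac{361}{66944}$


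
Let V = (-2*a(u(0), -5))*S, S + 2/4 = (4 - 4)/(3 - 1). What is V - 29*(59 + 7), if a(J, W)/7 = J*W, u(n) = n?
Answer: -1914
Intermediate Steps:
a(J, W) = 7*J*W (a(J, W) = 7*(J*W) = 7*J*W)
S = -½ (S = -½ + (4 - 4)/(3 - 1) = -½ + 0/2 = -½ + 0*(½) = -½ + 0 = -½ ≈ -0.50000)
V = 0 (V = -14*0*(-5)*(-½) = -2*0*(-½) = 0*(-½) = 0)
V - 29*(59 + 7) = 0 - 29*(59 + 7) = 0 - 29*66 = 0 - 1914 = -1914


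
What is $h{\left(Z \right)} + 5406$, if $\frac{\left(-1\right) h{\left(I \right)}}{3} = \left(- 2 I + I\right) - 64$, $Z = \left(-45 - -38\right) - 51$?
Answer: $5424$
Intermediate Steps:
$Z = -58$ ($Z = \left(-45 + 38\right) - 51 = -7 - 51 = -58$)
$h{\left(I \right)} = 192 + 3 I$ ($h{\left(I \right)} = - 3 \left(\left(- 2 I + I\right) - 64\right) = - 3 \left(- I - 64\right) = - 3 \left(-64 - I\right) = 192 + 3 I$)
$h{\left(Z \right)} + 5406 = \left(192 + 3 \left(-58\right)\right) + 5406 = \left(192 - 174\right) + 5406 = 18 + 5406 = 5424$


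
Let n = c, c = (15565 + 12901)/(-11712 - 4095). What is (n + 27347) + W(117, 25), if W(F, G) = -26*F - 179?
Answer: 381331216/15807 ≈ 24124.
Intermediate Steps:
c = -28466/15807 (c = 28466/(-15807) = 28466*(-1/15807) = -28466/15807 ≈ -1.8008)
W(F, G) = -179 - 26*F
n = -28466/15807 ≈ -1.8008
(n + 27347) + W(117, 25) = (-28466/15807 + 27347) + (-179 - 26*117) = 432245563/15807 + (-179 - 3042) = 432245563/15807 - 3221 = 381331216/15807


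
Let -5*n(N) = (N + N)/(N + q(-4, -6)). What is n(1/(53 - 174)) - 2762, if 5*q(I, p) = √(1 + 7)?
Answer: -323438476/117103 + 484*√2/117103 ≈ -2762.0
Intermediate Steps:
q(I, p) = 2*√2/5 (q(I, p) = √(1 + 7)/5 = √8/5 = (2*√2)/5 = 2*√2/5)
n(N) = -2*N/(5*(N + 2*√2/5)) (n(N) = -(N + N)/(5*(N + 2*√2/5)) = -2*N/(5*(N + 2*√2/5)))
n(1/(53 - 174)) - 2762 = -2/((53 - 174)*(2*√2 + 5/(53 - 174))) - 2762 = -2/(-121*(2*√2 + 5/(-121))) - 2762 = -2*(-1/121)/(2*√2 + 5*(-1/121)) - 2762 = -2*(-1/121)/(2*√2 - 5/121) - 2762 = -2*(-1/121)/(-5/121 + 2*√2) - 2762 = 2/(121*(-5/121 + 2*√2)) - 2762 = -2762 + 2/(121*(-5/121 + 2*√2))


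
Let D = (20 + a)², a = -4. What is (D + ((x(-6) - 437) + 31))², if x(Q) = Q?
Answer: 24336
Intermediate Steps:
D = 256 (D = (20 - 4)² = 16² = 256)
(D + ((x(-6) - 437) + 31))² = (256 + ((-6 - 437) + 31))² = (256 + (-443 + 31))² = (256 - 412)² = (-156)² = 24336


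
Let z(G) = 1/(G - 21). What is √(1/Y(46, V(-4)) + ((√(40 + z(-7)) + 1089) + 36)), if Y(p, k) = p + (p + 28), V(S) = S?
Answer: √(198451470 + 12600*√7833)/420 ≈ 33.635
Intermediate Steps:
Y(p, k) = 28 + 2*p (Y(p, k) = p + (28 + p) = 28 + 2*p)
z(G) = 1/(-21 + G)
√(1/Y(46, V(-4)) + ((√(40 + z(-7)) + 1089) + 36)) = √(1/(28 + 2*46) + ((√(40 + 1/(-21 - 7)) + 1089) + 36)) = √(1/(28 + 92) + ((√(40 + 1/(-28)) + 1089) + 36)) = √(1/120 + ((√(40 - 1/28) + 1089) + 36)) = √(1/120 + ((√(1119/28) + 1089) + 36)) = √(1/120 + ((√7833/14 + 1089) + 36)) = √(1/120 + ((1089 + √7833/14) + 36)) = √(1/120 + (1125 + √7833/14)) = √(135001/120 + √7833/14)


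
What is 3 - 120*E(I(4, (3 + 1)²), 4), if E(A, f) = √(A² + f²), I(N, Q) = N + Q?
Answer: 3 - 480*√26 ≈ -2444.5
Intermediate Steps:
3 - 120*E(I(4, (3 + 1)²), 4) = 3 - 120*√((4 + (3 + 1)²)² + 4²) = 3 - 120*√((4 + 4²)² + 16) = 3 - 120*√((4 + 16)² + 16) = 3 - 120*√(20² + 16) = 3 - 120*√(400 + 16) = 3 - 480*√26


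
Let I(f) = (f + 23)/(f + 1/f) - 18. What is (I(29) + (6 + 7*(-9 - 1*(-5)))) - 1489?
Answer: -642955/421 ≈ -1527.2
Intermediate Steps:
I(f) = -18 + (23 + f)/(f + 1/f) (I(f) = (23 + f)/(f + 1/f) - 18 = -18 + (23 + f)/(f + 1/f))
(I(29) + (6 + 7*(-9 - 1*(-5)))) - 1489 = ((-18 - 17*29**2 + 23*29)/(1 + 29**2) + (6 + 7*(-9 - 1*(-5)))) - 1489 = ((-18 - 17*841 + 667)/(1 + 841) + (6 + 7*(-9 + 5))) - 1489 = ((-18 - 14297 + 667)/842 + (6 + 7*(-4))) - 1489 = ((1/842)*(-13648) + (6 - 28)) - 1489 = (-6824/421 - 22) - 1489 = -16086/421 - 1489 = -642955/421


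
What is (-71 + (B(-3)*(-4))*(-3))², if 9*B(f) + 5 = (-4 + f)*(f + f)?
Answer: 4225/9 ≈ 469.44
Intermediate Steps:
B(f) = -5/9 + 2*f*(-4 + f)/9 (B(f) = -5/9 + ((-4 + f)*(f + f))/9 = -5/9 + ((-4 + f)*(2*f))/9 = -5/9 + (2*f*(-4 + f))/9 = -5/9 + 2*f*(-4 + f)/9)
(-71 + (B(-3)*(-4))*(-3))² = (-71 + ((-5/9 - 8/9*(-3) + (2/9)*(-3)²)*(-4))*(-3))² = (-71 + ((-5/9 + 8/3 + (2/9)*9)*(-4))*(-3))² = (-71 + ((-5/9 + 8/3 + 2)*(-4))*(-3))² = (-71 + ((37/9)*(-4))*(-3))² = (-71 - 148/9*(-3))² = (-71 + 148/3)² = (-65/3)² = 4225/9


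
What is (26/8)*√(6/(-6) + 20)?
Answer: 13*√19/4 ≈ 14.166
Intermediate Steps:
(26/8)*√(6/(-6) + 20) = (26*(⅛))*√(6*(-⅙) + 20) = 13*√(-1 + 20)/4 = 13*√19/4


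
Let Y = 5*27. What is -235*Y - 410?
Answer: -32135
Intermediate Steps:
Y = 135
-235*Y - 410 = -235*135 - 410 = -31725 - 410 = -32135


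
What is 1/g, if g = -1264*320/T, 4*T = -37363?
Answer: 37363/1617920 ≈ 0.023093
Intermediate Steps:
T = -37363/4 (T = (¼)*(-37363) = -37363/4 ≈ -9340.8)
g = 1617920/37363 (g = -1264/((-37363/4/320)) = -1264/((-37363/4*1/320)) = -1264/(-37363/1280) = -1264*(-1280/37363) = 1617920/37363 ≈ 43.303)
1/g = 1/(1617920/37363) = 37363/1617920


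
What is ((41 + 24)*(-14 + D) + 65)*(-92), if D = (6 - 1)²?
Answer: -71760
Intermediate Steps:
D = 25 (D = 5² = 25)
((41 + 24)*(-14 + D) + 65)*(-92) = ((41 + 24)*(-14 + 25) + 65)*(-92) = (65*11 + 65)*(-92) = (715 + 65)*(-92) = 780*(-92) = -71760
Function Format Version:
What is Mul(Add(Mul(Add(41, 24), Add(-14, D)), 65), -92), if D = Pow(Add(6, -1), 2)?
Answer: -71760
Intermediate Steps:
D = 25 (D = Pow(5, 2) = 25)
Mul(Add(Mul(Add(41, 24), Add(-14, D)), 65), -92) = Mul(Add(Mul(Add(41, 24), Add(-14, 25)), 65), -92) = Mul(Add(Mul(65, 11), 65), -92) = Mul(Add(715, 65), -92) = Mul(780, -92) = -71760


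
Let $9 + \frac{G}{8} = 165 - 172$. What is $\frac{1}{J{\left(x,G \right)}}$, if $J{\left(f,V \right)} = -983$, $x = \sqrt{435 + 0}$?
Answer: $- \frac{1}{983} \approx -0.0010173$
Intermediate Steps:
$G = -128$ ($G = -72 + 8 \left(165 - 172\right) = -72 + 8 \left(-7\right) = -72 - 56 = -128$)
$x = \sqrt{435} \approx 20.857$
$\frac{1}{J{\left(x,G \right)}} = \frac{1}{-983} = - \frac{1}{983}$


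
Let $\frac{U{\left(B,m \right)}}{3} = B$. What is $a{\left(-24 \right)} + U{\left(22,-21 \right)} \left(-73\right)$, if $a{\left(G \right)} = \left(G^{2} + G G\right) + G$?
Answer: $-3690$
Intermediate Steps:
$U{\left(B,m \right)} = 3 B$
$a{\left(G \right)} = G + 2 G^{2}$ ($a{\left(G \right)} = \left(G^{2} + G^{2}\right) + G = 2 G^{2} + G = G + 2 G^{2}$)
$a{\left(-24 \right)} + U{\left(22,-21 \right)} \left(-73\right) = - 24 \left(1 + 2 \left(-24\right)\right) + 3 \cdot 22 \left(-73\right) = - 24 \left(1 - 48\right) + 66 \left(-73\right) = \left(-24\right) \left(-47\right) - 4818 = 1128 - 4818 = -3690$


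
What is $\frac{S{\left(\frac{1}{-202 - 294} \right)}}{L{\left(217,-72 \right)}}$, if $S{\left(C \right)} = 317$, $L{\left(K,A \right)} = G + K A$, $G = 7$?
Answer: $- \frac{317}{15617} \approx -0.020298$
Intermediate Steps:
$L{\left(K,A \right)} = 7 + A K$ ($L{\left(K,A \right)} = 7 + K A = 7 + A K$)
$\frac{S{\left(\frac{1}{-202 - 294} \right)}}{L{\left(217,-72 \right)}} = \frac{317}{7 - 15624} = \frac{317}{-15617} = 317 \left(- \frac{1}{15617}\right) = - \frac{317}{15617}$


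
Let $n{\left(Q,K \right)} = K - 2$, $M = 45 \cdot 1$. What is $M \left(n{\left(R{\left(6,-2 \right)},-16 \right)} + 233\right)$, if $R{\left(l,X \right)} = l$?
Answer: $9675$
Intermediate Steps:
$M = 45$
$n{\left(Q,K \right)} = -2 + K$
$M \left(n{\left(R{\left(6,-2 \right)},-16 \right)} + 233\right) = 45 \left(\left(-2 - 16\right) + 233\right) = 45 \left(-18 + 233\right) = 45 \cdot 215 = 9675$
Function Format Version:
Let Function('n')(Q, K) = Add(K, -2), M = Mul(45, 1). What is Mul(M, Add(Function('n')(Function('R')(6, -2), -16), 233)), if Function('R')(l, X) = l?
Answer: 9675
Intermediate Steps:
M = 45
Function('n')(Q, K) = Add(-2, K)
Mul(M, Add(Function('n')(Function('R')(6, -2), -16), 233)) = Mul(45, Add(Add(-2, -16), 233)) = Mul(45, Add(-18, 233)) = Mul(45, 215) = 9675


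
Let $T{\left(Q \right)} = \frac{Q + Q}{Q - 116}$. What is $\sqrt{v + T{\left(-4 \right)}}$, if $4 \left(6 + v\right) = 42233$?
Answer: $\frac{\sqrt{9497085}}{30} \approx 102.72$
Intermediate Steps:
$v = \frac{42209}{4}$ ($v = -6 + \frac{1}{4} \cdot 42233 = -6 + \frac{42233}{4} = \frac{42209}{4} \approx 10552.0$)
$T{\left(Q \right)} = \frac{2 Q}{-116 + Q}$
$\sqrt{v + T{\left(-4 \right)}} = \sqrt{\frac{42209}{4} + 2 \left(-4\right) \frac{1}{-116 - 4}} = \sqrt{\frac{42209}{4} + 2 \left(-4\right) \frac{1}{-120}} = \sqrt{\frac{42209}{4} + 2 \left(-4\right) \left(- \frac{1}{120}\right)} = \sqrt{\frac{42209}{4} + \frac{1}{15}} = \sqrt{\frac{633139}{60}} = \frac{\sqrt{9497085}}{30}$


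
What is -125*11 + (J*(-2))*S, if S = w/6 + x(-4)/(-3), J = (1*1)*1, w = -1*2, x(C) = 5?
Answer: -1371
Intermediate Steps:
w = -2
J = 1 (J = 1*1 = 1)
S = -2 (S = -2/6 + 5/(-3) = -2*1/6 + 5*(-1/3) = -1/3 - 5/3 = -2)
-125*11 + (J*(-2))*S = -125*11 + (1*(-2))*(-2) = -1375 - 2*(-2) = -1375 + 4 = -1371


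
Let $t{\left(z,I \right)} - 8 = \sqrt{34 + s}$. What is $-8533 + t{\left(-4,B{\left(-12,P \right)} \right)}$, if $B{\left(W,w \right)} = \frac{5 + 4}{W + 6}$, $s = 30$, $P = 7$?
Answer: $-8517$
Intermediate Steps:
$B{\left(W,w \right)} = \frac{9}{6 + W}$
$t{\left(z,I \right)} = 16$ ($t{\left(z,I \right)} = 8 + \sqrt{34 + 30} = 8 + \sqrt{64} = 8 + 8 = 16$)
$-8533 + t{\left(-4,B{\left(-12,P \right)} \right)} = -8533 + 16 = -8517$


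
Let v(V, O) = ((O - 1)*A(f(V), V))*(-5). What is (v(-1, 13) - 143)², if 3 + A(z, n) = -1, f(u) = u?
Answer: 9409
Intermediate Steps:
A(z, n) = -4 (A(z, n) = -3 - 1 = -4)
v(V, O) = -20 + 20*O (v(V, O) = ((O - 1)*(-4))*(-5) = ((-1 + O)*(-4))*(-5) = (4 - 4*O)*(-5) = -20 + 20*O)
(v(-1, 13) - 143)² = ((-20 + 20*13) - 143)² = ((-20 + 260) - 143)² = (240 - 143)² = 97² = 9409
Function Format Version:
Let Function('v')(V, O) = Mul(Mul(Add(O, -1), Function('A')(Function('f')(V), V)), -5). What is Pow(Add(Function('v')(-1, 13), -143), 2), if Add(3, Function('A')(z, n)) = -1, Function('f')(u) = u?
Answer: 9409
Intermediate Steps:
Function('A')(z, n) = -4 (Function('A')(z, n) = Add(-3, -1) = -4)
Function('v')(V, O) = Add(-20, Mul(20, O)) (Function('v')(V, O) = Mul(Mul(Add(O, -1), -4), -5) = Mul(Mul(Add(-1, O), -4), -5) = Mul(Add(4, Mul(-4, O)), -5) = Add(-20, Mul(20, O)))
Pow(Add(Function('v')(-1, 13), -143), 2) = Pow(Add(Add(-20, Mul(20, 13)), -143), 2) = Pow(Add(Add(-20, 260), -143), 2) = Pow(Add(240, -143), 2) = Pow(97, 2) = 9409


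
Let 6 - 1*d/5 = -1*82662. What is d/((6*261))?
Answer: 68890/261 ≈ 263.95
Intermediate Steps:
d = 413340 (d = 30 - (-5)*82662 = 30 - 5*(-82662) = 30 + 413310 = 413340)
d/((6*261)) = 413340/((6*261)) = 413340/1566 = 413340*(1/1566) = 68890/261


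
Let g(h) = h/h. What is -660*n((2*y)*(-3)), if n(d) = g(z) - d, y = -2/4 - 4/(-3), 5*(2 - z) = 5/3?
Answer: -3960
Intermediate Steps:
z = 5/3 (z = 2 - 1/3 = 2 - ⅕*5/3 = 2 - ⅓ = 5/3 ≈ 1.6667)
g(h) = 1
y = ⅚ (y = -2*¼ - 4*(-⅓) = -½ + 4/3 = ⅚ ≈ 0.83333)
n(d) = 1 - d
-660*n((2*y)*(-3)) = -660*(1 - 2*(⅚)*(-3)) = -660*(1 - 5*(-3)/3) = -660*(1 - 1*(-5)) = -660*(1 + 5) = -660*6 = -3960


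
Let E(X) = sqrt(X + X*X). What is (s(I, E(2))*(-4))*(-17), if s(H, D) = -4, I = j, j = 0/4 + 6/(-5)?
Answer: -272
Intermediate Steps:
j = -6/5 (j = 0*(1/4) + 6*(-1/5) = 0 - 6/5 = -6/5 ≈ -1.2000)
I = -6/5 ≈ -1.2000
E(X) = sqrt(X + X**2)
(s(I, E(2))*(-4))*(-17) = -4*(-4)*(-17) = 16*(-17) = -272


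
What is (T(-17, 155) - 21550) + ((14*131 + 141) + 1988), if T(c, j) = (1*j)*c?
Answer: -20222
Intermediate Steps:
T(c, j) = c*j (T(c, j) = j*c = c*j)
(T(-17, 155) - 21550) + ((14*131 + 141) + 1988) = (-17*155 - 21550) + ((14*131 + 141) + 1988) = (-2635 - 21550) + ((1834 + 141) + 1988) = -24185 + (1975 + 1988) = -24185 + 3963 = -20222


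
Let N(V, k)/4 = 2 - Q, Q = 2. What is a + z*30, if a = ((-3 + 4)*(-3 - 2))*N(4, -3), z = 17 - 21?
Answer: -120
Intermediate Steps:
N(V, k) = 0 (N(V, k) = 4*(2 - 1*2) = 4*(2 - 2) = 4*0 = 0)
z = -4
a = 0 (a = ((-3 + 4)*(-3 - 2))*0 = (1*(-5))*0 = -5*0 = 0)
a + z*30 = 0 - 4*30 = 0 - 120 = -120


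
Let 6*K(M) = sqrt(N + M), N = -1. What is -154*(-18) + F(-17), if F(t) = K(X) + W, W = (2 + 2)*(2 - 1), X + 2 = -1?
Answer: 2776 + I/3 ≈ 2776.0 + 0.33333*I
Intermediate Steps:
X = -3 (X = -2 - 1 = -3)
W = 4 (W = 4*1 = 4)
K(M) = sqrt(-1 + M)/6
F(t) = 4 + I/3 (F(t) = sqrt(-1 - 3)/6 + 4 = sqrt(-4)/6 + 4 = (2*I)/6 + 4 = I/3 + 4 = 4 + I/3)
-154*(-18) + F(-17) = -154*(-18) + (4 + I/3) = 2772 + (4 + I/3) = 2776 + I/3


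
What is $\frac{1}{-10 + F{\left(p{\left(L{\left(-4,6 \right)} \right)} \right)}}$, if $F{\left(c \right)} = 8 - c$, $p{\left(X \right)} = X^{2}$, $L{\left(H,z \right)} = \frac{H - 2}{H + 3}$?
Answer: $- \frac{1}{38} \approx -0.026316$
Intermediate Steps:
$L{\left(H,z \right)} = \frac{-2 + H}{3 + H}$
$\frac{1}{-10 + F{\left(p{\left(L{\left(-4,6 \right)} \right)} \right)}} = \frac{1}{-10 + \left(8 - \left(\frac{-2 - 4}{3 - 4}\right)^{2}\right)} = \frac{1}{-10 + \left(8 - \left(\frac{1}{-1} \left(-6\right)\right)^{2}\right)} = \frac{1}{-10 + \left(8 - \left(\left(-1\right) \left(-6\right)\right)^{2}\right)} = \frac{1}{-10 + \left(8 - 6^{2}\right)} = \frac{1}{-10 + \left(8 - 36\right)} = \frac{1}{-10 - 28} = \frac{1}{-38} = - \frac{1}{38}$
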